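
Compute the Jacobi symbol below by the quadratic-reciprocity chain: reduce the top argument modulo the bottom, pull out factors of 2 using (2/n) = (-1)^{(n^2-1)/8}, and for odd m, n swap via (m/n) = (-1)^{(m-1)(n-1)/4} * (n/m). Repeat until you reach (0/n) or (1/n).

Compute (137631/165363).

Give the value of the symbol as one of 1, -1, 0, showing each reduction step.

0

reciprocity: (137631/165363) = -1·(165363/137631) since 137631 mod 4 = 3, 165363 mod 4 = 3; sign now -1
(165363/137631) = (27732/137631)   [reduce mod 137631]
27732 = 2^2·6933; (2/137631) = +1 since 137631 mod 8 = 7, so (27732/137631) = (+1)^2·(6933/137631); sign now -1
reciprocity: (6933/137631) = +1·(137631/6933) since 6933 mod 4 = 1, 137631 mod 4 = 3; sign now -1
(137631/6933) = (5904/6933)   [reduce mod 6933]
5904 = 2^4·369; (2/6933) = -1 since 6933 mod 8 = 5, so (5904/6933) = (-1)^4·(369/6933); sign now -1
reciprocity: (369/6933) = +1·(6933/369) since 369 mod 4 = 1, 6933 mod 4 = 1; sign now -1
(6933/369) = (291/369)   [reduce mod 369]
reciprocity: (291/369) = +1·(369/291) since 291 mod 4 = 3, 369 mod 4 = 1; sign now -1
(369/291) = (78/291)   [reduce mod 291]
78 = 2^1·39; (2/291) = -1 since 291 mod 8 = 3, so (78/291) = (-1)^1·(39/291); sign now +1
reciprocity: (39/291) = -1·(291/39) since 39 mod 4 = 3, 291 mod 4 = 3; sign now -1
(291/39) = (18/39)   [reduce mod 39]
18 = 2^1·9; (2/39) = +1 since 39 mod 8 = 7, so (18/39) = (+1)^1·(9/39); sign now -1
reciprocity: (9/39) = +1·(39/9) since 9 mod 4 = 1, 39 mod 4 = 3; sign now -1
(39/9) = (3/9)   [reduce mod 9]
reciprocity: (3/9) = +1·(9/3) since 3 mod 4 = 3, 9 mod 4 = 1; sign now -1
(9/3) = (0/3)   [reduce mod 3]
(0/3) = 0   [gcd(a, n) > 1]; final value = 0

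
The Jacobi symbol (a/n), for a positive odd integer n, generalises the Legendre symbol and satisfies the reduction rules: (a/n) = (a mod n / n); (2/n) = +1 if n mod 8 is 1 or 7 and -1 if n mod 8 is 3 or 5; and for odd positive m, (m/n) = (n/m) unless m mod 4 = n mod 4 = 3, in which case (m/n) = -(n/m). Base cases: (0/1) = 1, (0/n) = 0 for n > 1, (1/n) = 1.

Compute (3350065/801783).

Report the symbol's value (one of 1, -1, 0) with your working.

-1

(3350065/801783): 3350065 mod 801783 = 142933, so (3350065/801783) = (142933/801783)
flip (142933/801783) -> (801783/142933): both odd, 142933 mod 4 = 1, 801783 mod 4 = 3, so the flip contributes +1; sign now +1
(801783/142933): 801783 mod 142933 = 87118, so (801783/142933) = (87118/142933)
factor out 2^1: 87118 = 2^1·43559; with 142933 mod 8 = 5, (2/142933) = -1; sign now -1; continue with (43559/142933)
flip (43559/142933) -> (142933/43559): both odd, 43559 mod 4 = 3, 142933 mod 4 = 1, so the flip contributes +1; sign now -1
(142933/43559): 142933 mod 43559 = 12256, so (142933/43559) = (12256/43559)
factor out 2^5: 12256 = 2^5·383; with 43559 mod 8 = 7, (2/43559) = +1; sign now -1; continue with (383/43559)
flip (383/43559) -> (43559/383): both odd, 383 mod 4 = 3, 43559 mod 4 = 3, so the flip contributes -1; sign now +1
(43559/383): 43559 mod 383 = 280, so (43559/383) = (280/383)
factor out 2^3: 280 = 2^3·35; with 383 mod 8 = 7, (2/383) = +1; sign now +1; continue with (35/383)
flip (35/383) -> (383/35): both odd, 35 mod 4 = 3, 383 mod 4 = 3, so the flip contributes -1; sign now -1
(383/35): 383 mod 35 = 33, so (383/35) = (33/35)
flip (33/35) -> (35/33): both odd, 33 mod 4 = 1, 35 mod 4 = 3, so the flip contributes +1; sign now -1
(35/33): 35 mod 33 = 2, so (35/33) = (2/33)
factor out 2^1: 2 = 2^1·1; with 33 mod 8 = 1, (2/33) = +1; sign now -1; continue with (1/33)
reached (1/33) = 1, so the symbol is -1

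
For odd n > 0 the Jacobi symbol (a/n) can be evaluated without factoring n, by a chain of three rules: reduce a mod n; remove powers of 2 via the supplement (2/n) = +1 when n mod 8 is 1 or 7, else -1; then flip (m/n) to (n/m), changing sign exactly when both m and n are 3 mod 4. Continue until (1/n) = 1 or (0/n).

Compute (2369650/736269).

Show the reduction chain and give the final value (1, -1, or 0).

1

(2369650/736269): 2369650 mod 736269 = 160843, so (2369650/736269) = (160843/736269)
flip (160843/736269) -> (736269/160843): both odd, 160843 mod 4 = 3, 736269 mod 4 = 1, so the flip contributes +1; sign now +1
(736269/160843): 736269 mod 160843 = 92897, so (736269/160843) = (92897/160843)
flip (92897/160843) -> (160843/92897): both odd, 92897 mod 4 = 1, 160843 mod 4 = 3, so the flip contributes +1; sign now +1
(160843/92897): 160843 mod 92897 = 67946, so (160843/92897) = (67946/92897)
factor out 2^1: 67946 = 2^1·33973; with 92897 mod 8 = 1, (2/92897) = +1; sign now +1; continue with (33973/92897)
flip (33973/92897) -> (92897/33973): both odd, 33973 mod 4 = 1, 92897 mod 4 = 1, so the flip contributes +1; sign now +1
(92897/33973): 92897 mod 33973 = 24951, so (92897/33973) = (24951/33973)
flip (24951/33973) -> (33973/24951): both odd, 24951 mod 4 = 3, 33973 mod 4 = 1, so the flip contributes +1; sign now +1
(33973/24951): 33973 mod 24951 = 9022, so (33973/24951) = (9022/24951)
factor out 2^1: 9022 = 2^1·4511; with 24951 mod 8 = 7, (2/24951) = +1; sign now +1; continue with (4511/24951)
flip (4511/24951) -> (24951/4511): both odd, 4511 mod 4 = 3, 24951 mod 4 = 3, so the flip contributes -1; sign now -1
(24951/4511): 24951 mod 4511 = 2396, so (24951/4511) = (2396/4511)
factor out 2^2: 2396 = 2^2·599; with 4511 mod 8 = 7, (2/4511) = +1; sign now -1; continue with (599/4511)
flip (599/4511) -> (4511/599): both odd, 599 mod 4 = 3, 4511 mod 4 = 3, so the flip contributes -1; sign now +1
(4511/599): 4511 mod 599 = 318, so (4511/599) = (318/599)
factor out 2^1: 318 = 2^1·159; with 599 mod 8 = 7, (2/599) = +1; sign now +1; continue with (159/599)
flip (159/599) -> (599/159): both odd, 159 mod 4 = 3, 599 mod 4 = 3, so the flip contributes -1; sign now -1
(599/159): 599 mod 159 = 122, so (599/159) = (122/159)
factor out 2^1: 122 = 2^1·61; with 159 mod 8 = 7, (2/159) = +1; sign now -1; continue with (61/159)
flip (61/159) -> (159/61): both odd, 61 mod 4 = 1, 159 mod 4 = 3, so the flip contributes +1; sign now -1
(159/61): 159 mod 61 = 37, so (159/61) = (37/61)
flip (37/61) -> (61/37): both odd, 37 mod 4 = 1, 61 mod 4 = 1, so the flip contributes +1; sign now -1
(61/37): 61 mod 37 = 24, so (61/37) = (24/37)
factor out 2^3: 24 = 2^3·3; with 37 mod 8 = 5, (2/37) = -1; sign now +1; continue with (3/37)
flip (3/37) -> (37/3): both odd, 3 mod 4 = 3, 37 mod 4 = 1, so the flip contributes +1; sign now +1
(37/3): 37 mod 3 = 1, so (37/3) = (1/3)
reached (1/3) = 1, so the symbol is +1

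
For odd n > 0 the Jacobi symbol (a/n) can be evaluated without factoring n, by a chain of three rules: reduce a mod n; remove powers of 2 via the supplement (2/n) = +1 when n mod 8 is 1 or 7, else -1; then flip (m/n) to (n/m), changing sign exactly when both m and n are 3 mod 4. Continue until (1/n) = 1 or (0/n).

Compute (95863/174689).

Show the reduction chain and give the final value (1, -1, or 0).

1

flip (95863/174689) -> (174689/95863): both odd, 95863 mod 4 = 3, 174689 mod 4 = 1, so the flip contributes +1; sign now +1
(174689/95863): 174689 mod 95863 = 78826, so (174689/95863) = (78826/95863)
factor out 2^1: 78826 = 2^1·39413; with 95863 mod 8 = 7, (2/95863) = +1; sign now +1; continue with (39413/95863)
flip (39413/95863) -> (95863/39413): both odd, 39413 mod 4 = 1, 95863 mod 4 = 3, so the flip contributes +1; sign now +1
(95863/39413): 95863 mod 39413 = 17037, so (95863/39413) = (17037/39413)
flip (17037/39413) -> (39413/17037): both odd, 17037 mod 4 = 1, 39413 mod 4 = 1, so the flip contributes +1; sign now +1
(39413/17037): 39413 mod 17037 = 5339, so (39413/17037) = (5339/17037)
flip (5339/17037) -> (17037/5339): both odd, 5339 mod 4 = 3, 17037 mod 4 = 1, so the flip contributes +1; sign now +1
(17037/5339): 17037 mod 5339 = 1020, so (17037/5339) = (1020/5339)
factor out 2^2: 1020 = 2^2·255; with 5339 mod 8 = 3, (2/5339) = -1; sign now +1; continue with (255/5339)
flip (255/5339) -> (5339/255): both odd, 255 mod 4 = 3, 5339 mod 4 = 3, so the flip contributes -1; sign now -1
(5339/255): 5339 mod 255 = 239, so (5339/255) = (239/255)
flip (239/255) -> (255/239): both odd, 239 mod 4 = 3, 255 mod 4 = 3, so the flip contributes -1; sign now +1
(255/239): 255 mod 239 = 16, so (255/239) = (16/239)
factor out 2^4: 16 = 2^4·1; with 239 mod 8 = 7, (2/239) = +1; sign now +1; continue with (1/239)
reached (1/239) = 1, so the symbol is +1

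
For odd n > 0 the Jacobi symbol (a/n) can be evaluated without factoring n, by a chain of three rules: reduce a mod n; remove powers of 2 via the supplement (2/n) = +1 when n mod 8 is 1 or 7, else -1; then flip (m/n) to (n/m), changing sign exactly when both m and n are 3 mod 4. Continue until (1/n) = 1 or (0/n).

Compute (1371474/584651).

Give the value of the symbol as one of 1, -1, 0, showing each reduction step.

(1371474/584651): 1371474 mod 584651 = 202172, so (1371474/584651) = (202172/584651)
factor out 2^2: 202172 = 2^2·50543; with 584651 mod 8 = 3, (2/584651) = -1; sign now +1; continue with (50543/584651)
flip (50543/584651) -> (584651/50543): both odd, 50543 mod 4 = 3, 584651 mod 4 = 3, so the flip contributes -1; sign now -1
(584651/50543): 584651 mod 50543 = 28678, so (584651/50543) = (28678/50543)
factor out 2^1: 28678 = 2^1·14339; with 50543 mod 8 = 7, (2/50543) = +1; sign now -1; continue with (14339/50543)
flip (14339/50543) -> (50543/14339): both odd, 14339 mod 4 = 3, 50543 mod 4 = 3, so the flip contributes -1; sign now +1
(50543/14339): 50543 mod 14339 = 7526, so (50543/14339) = (7526/14339)
factor out 2^1: 7526 = 2^1·3763; with 14339 mod 8 = 3, (2/14339) = -1; sign now -1; continue with (3763/14339)
flip (3763/14339) -> (14339/3763): both odd, 3763 mod 4 = 3, 14339 mod 4 = 3, so the flip contributes -1; sign now +1
(14339/3763): 14339 mod 3763 = 3050, so (14339/3763) = (3050/3763)
factor out 2^1: 3050 = 2^1·1525; with 3763 mod 8 = 3, (2/3763) = -1; sign now -1; continue with (1525/3763)
flip (1525/3763) -> (3763/1525): both odd, 1525 mod 4 = 1, 3763 mod 4 = 3, so the flip contributes +1; sign now -1
(3763/1525): 3763 mod 1525 = 713, so (3763/1525) = (713/1525)
flip (713/1525) -> (1525/713): both odd, 713 mod 4 = 1, 1525 mod 4 = 1, so the flip contributes +1; sign now -1
(1525/713): 1525 mod 713 = 99, so (1525/713) = (99/713)
flip (99/713) -> (713/99): both odd, 99 mod 4 = 3, 713 mod 4 = 1, so the flip contributes +1; sign now -1
(713/99): 713 mod 99 = 20, so (713/99) = (20/99)
factor out 2^2: 20 = 2^2·5; with 99 mod 8 = 3, (2/99) = -1; sign now -1; continue with (5/99)
flip (5/99) -> (99/5): both odd, 5 mod 4 = 1, 99 mod 4 = 3, so the flip contributes +1; sign now -1
(99/5): 99 mod 5 = 4, so (99/5) = (4/5)
factor out 2^2: 4 = 2^2·1; with 5 mod 8 = 5, (2/5) = -1; sign now -1; continue with (1/5)
reached (1/5) = 1, so the symbol is -1

-1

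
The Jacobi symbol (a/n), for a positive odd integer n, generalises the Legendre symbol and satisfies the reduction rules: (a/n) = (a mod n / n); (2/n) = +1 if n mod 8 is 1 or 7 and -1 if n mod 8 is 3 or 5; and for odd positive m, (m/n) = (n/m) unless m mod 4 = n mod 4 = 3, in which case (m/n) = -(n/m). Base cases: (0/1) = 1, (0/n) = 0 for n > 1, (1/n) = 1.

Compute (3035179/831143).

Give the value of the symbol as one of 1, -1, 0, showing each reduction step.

(3035179/831143) = (541750/831143)   [reduce mod 831143]
541750 = 2^1·270875; (2/831143) = +1 since 831143 mod 8 = 7, so (541750/831143) = (+1)^1·(270875/831143); sign now +1
reciprocity: (270875/831143) = -1·(831143/270875) since 270875 mod 4 = 3, 831143 mod 4 = 3; sign now -1
(831143/270875) = (18518/270875)   [reduce mod 270875]
18518 = 2^1·9259; (2/270875) = -1 since 270875 mod 8 = 3, so (18518/270875) = (-1)^1·(9259/270875); sign now +1
reciprocity: (9259/270875) = -1·(270875/9259) since 9259 mod 4 = 3, 270875 mod 4 = 3; sign now -1
(270875/9259) = (2364/9259)   [reduce mod 9259]
2364 = 2^2·591; (2/9259) = -1 since 9259 mod 8 = 3, so (2364/9259) = (-1)^2·(591/9259); sign now -1
reciprocity: (591/9259) = -1·(9259/591) since 591 mod 4 = 3, 9259 mod 4 = 3; sign now +1
(9259/591) = (394/591)   [reduce mod 591]
394 = 2^1·197; (2/591) = +1 since 591 mod 8 = 7, so (394/591) = (+1)^1·(197/591); sign now +1
reciprocity: (197/591) = +1·(591/197) since 197 mod 4 = 1, 591 mod 4 = 3; sign now +1
(591/197) = (0/197)   [reduce mod 197]
(0/197) = 0   [gcd(a, n) > 1]; final value = 0

0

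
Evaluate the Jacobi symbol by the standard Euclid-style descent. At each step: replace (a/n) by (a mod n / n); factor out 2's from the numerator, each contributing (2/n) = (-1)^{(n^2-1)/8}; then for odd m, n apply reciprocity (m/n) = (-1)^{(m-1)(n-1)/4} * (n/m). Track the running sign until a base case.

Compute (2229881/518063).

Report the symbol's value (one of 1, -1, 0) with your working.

(2229881/518063) = (157629/518063)   [reduce mod 518063]
reciprocity: (157629/518063) = +1·(518063/157629) since 157629 mod 4 = 1, 518063 mod 4 = 3; sign now +1
(518063/157629) = (45176/157629)   [reduce mod 157629]
45176 = 2^3·5647; (2/157629) = -1 since 157629 mod 8 = 5, so (45176/157629) = (-1)^3·(5647/157629); sign now -1
reciprocity: (5647/157629) = +1·(157629/5647) since 5647 mod 4 = 3, 157629 mod 4 = 1; sign now -1
(157629/5647) = (5160/5647)   [reduce mod 5647]
5160 = 2^3·645; (2/5647) = +1 since 5647 mod 8 = 7, so (5160/5647) = (+1)^3·(645/5647); sign now -1
reciprocity: (645/5647) = +1·(5647/645) since 645 mod 4 = 1, 5647 mod 4 = 3; sign now -1
(5647/645) = (487/645)   [reduce mod 645]
reciprocity: (487/645) = +1·(645/487) since 487 mod 4 = 3, 645 mod 4 = 1; sign now -1
(645/487) = (158/487)   [reduce mod 487]
158 = 2^1·79; (2/487) = +1 since 487 mod 8 = 7, so (158/487) = (+1)^1·(79/487); sign now -1
reciprocity: (79/487) = -1·(487/79) since 79 mod 4 = 3, 487 mod 4 = 3; sign now +1
(487/79) = (13/79)   [reduce mod 79]
reciprocity: (13/79) = +1·(79/13) since 13 mod 4 = 1, 79 mod 4 = 3; sign now +1
(79/13) = (1/13)   [reduce mod 13]
(1/13) = 1; final value = sign = +1

1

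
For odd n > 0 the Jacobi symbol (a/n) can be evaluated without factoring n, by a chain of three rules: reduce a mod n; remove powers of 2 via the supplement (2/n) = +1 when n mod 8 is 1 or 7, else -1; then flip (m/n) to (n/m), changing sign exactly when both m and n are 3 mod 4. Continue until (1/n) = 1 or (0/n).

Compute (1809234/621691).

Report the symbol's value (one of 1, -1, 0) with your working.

0

(1809234/621691) = (565852/621691)   [reduce mod 621691]
565852 = 2^2·141463; (2/621691) = -1 since 621691 mod 8 = 3, so (565852/621691) = (-1)^2·(141463/621691); sign now +1
reciprocity: (141463/621691) = -1·(621691/141463) since 141463 mod 4 = 3, 621691 mod 4 = 3; sign now -1
(621691/141463) = (55839/141463)   [reduce mod 141463]
reciprocity: (55839/141463) = -1·(141463/55839) since 55839 mod 4 = 3, 141463 mod 4 = 3; sign now +1
(141463/55839) = (29785/55839)   [reduce mod 55839]
reciprocity: (29785/55839) = +1·(55839/29785) since 29785 mod 4 = 1, 55839 mod 4 = 3; sign now +1
(55839/29785) = (26054/29785)   [reduce mod 29785]
26054 = 2^1·13027; (2/29785) = +1 since 29785 mod 8 = 1, so (26054/29785) = (+1)^1·(13027/29785); sign now +1
reciprocity: (13027/29785) = +1·(29785/13027) since 13027 mod 4 = 3, 29785 mod 4 = 1; sign now +1
(29785/13027) = (3731/13027)   [reduce mod 13027]
reciprocity: (3731/13027) = -1·(13027/3731) since 3731 mod 4 = 3, 13027 mod 4 = 3; sign now -1
(13027/3731) = (1834/3731)   [reduce mod 3731]
1834 = 2^1·917; (2/3731) = -1 since 3731 mod 8 = 3, so (1834/3731) = (-1)^1·(917/3731); sign now +1
reciprocity: (917/3731) = +1·(3731/917) since 917 mod 4 = 1, 3731 mod 4 = 3; sign now +1
(3731/917) = (63/917)   [reduce mod 917]
reciprocity: (63/917) = +1·(917/63) since 63 mod 4 = 3, 917 mod 4 = 1; sign now +1
(917/63) = (35/63)   [reduce mod 63]
reciprocity: (35/63) = -1·(63/35) since 35 mod 4 = 3, 63 mod 4 = 3; sign now -1
(63/35) = (28/35)   [reduce mod 35]
28 = 2^2·7; (2/35) = -1 since 35 mod 8 = 3, so (28/35) = (-1)^2·(7/35); sign now -1
reciprocity: (7/35) = -1·(35/7) since 7 mod 4 = 3, 35 mod 4 = 3; sign now +1
(35/7) = (0/7)   [reduce mod 7]
(0/7) = 0   [gcd(a, n) > 1]; final value = 0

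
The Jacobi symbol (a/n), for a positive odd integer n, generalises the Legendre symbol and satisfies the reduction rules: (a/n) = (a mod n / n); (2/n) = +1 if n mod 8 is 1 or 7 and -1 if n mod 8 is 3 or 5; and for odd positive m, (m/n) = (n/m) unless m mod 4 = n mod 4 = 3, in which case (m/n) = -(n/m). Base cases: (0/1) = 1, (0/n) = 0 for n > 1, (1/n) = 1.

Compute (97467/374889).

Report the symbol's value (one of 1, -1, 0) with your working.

flip (97467/374889) -> (374889/97467): both odd, 97467 mod 4 = 3, 374889 mod 4 = 1, so the flip contributes +1; sign now +1
(374889/97467): 374889 mod 97467 = 82488, so (374889/97467) = (82488/97467)
factor out 2^3: 82488 = 2^3·10311; with 97467 mod 8 = 3, (2/97467) = -1; sign now -1; continue with (10311/97467)
flip (10311/97467) -> (97467/10311): both odd, 10311 mod 4 = 3, 97467 mod 4 = 3, so the flip contributes -1; sign now +1
(97467/10311): 97467 mod 10311 = 4668, so (97467/10311) = (4668/10311)
factor out 2^2: 4668 = 2^2·1167; with 10311 mod 8 = 7, (2/10311) = +1; sign now +1; continue with (1167/10311)
flip (1167/10311) -> (10311/1167): both odd, 1167 mod 4 = 3, 10311 mod 4 = 3, so the flip contributes -1; sign now -1
(10311/1167): 10311 mod 1167 = 975, so (10311/1167) = (975/1167)
flip (975/1167) -> (1167/975): both odd, 975 mod 4 = 3, 1167 mod 4 = 3, so the flip contributes -1; sign now +1
(1167/975): 1167 mod 975 = 192, so (1167/975) = (192/975)
factor out 2^6: 192 = 2^6·3; with 975 mod 8 = 7, (2/975) = +1; sign now +1; continue with (3/975)
flip (3/975) -> (975/3): both odd, 3 mod 4 = 3, 975 mod 4 = 3, so the flip contributes -1; sign now -1
(975/3): 975 mod 3 = 0, so (975/3) = (0/3)
reached (0/3); gcd(a, n) > 1, so (0/3) = 0 and the symbol is 0

0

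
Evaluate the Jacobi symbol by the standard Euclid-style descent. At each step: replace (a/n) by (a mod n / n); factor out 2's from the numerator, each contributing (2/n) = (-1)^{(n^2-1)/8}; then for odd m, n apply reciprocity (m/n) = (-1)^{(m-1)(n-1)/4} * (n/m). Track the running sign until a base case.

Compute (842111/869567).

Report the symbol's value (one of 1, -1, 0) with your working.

reciprocity: (842111/869567) = -1·(869567/842111) since 842111 mod 4 = 3, 869567 mod 4 = 3; sign now -1
(869567/842111) = (27456/842111)   [reduce mod 842111]
27456 = 2^6·429; (2/842111) = +1 since 842111 mod 8 = 7, so (27456/842111) = (+1)^6·(429/842111); sign now -1
reciprocity: (429/842111) = +1·(842111/429) since 429 mod 4 = 1, 842111 mod 4 = 3; sign now -1
(842111/429) = (413/429)   [reduce mod 429]
reciprocity: (413/429) = +1·(429/413) since 413 mod 4 = 1, 429 mod 4 = 1; sign now -1
(429/413) = (16/413)   [reduce mod 413]
16 = 2^4·1; (2/413) = -1 since 413 mod 8 = 5, so (16/413) = (-1)^4·(1/413); sign now -1
(1/413) = 1; final value = sign = -1

-1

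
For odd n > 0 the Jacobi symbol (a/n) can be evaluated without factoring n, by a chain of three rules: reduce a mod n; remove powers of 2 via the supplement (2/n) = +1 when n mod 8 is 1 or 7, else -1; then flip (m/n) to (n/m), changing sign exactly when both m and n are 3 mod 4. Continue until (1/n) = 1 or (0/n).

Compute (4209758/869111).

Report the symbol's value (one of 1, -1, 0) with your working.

(4209758/869111) = (733314/869111)   [reduce mod 869111]
733314 = 2^1·366657; (2/869111) = +1 since 869111 mod 8 = 7, so (733314/869111) = (+1)^1·(366657/869111); sign now +1
reciprocity: (366657/869111) = +1·(869111/366657) since 366657 mod 4 = 1, 869111 mod 4 = 3; sign now +1
(869111/366657) = (135797/366657)   [reduce mod 366657]
reciprocity: (135797/366657) = +1·(366657/135797) since 135797 mod 4 = 1, 366657 mod 4 = 1; sign now +1
(366657/135797) = (95063/135797)   [reduce mod 135797]
reciprocity: (95063/135797) = +1·(135797/95063) since 95063 mod 4 = 3, 135797 mod 4 = 1; sign now +1
(135797/95063) = (40734/95063)   [reduce mod 95063]
40734 = 2^1·20367; (2/95063) = +1 since 95063 mod 8 = 7, so (40734/95063) = (+1)^1·(20367/95063); sign now +1
reciprocity: (20367/95063) = -1·(95063/20367) since 20367 mod 4 = 3, 95063 mod 4 = 3; sign now -1
(95063/20367) = (13595/20367)   [reduce mod 20367]
reciprocity: (13595/20367) = -1·(20367/13595) since 13595 mod 4 = 3, 20367 mod 4 = 3; sign now +1
(20367/13595) = (6772/13595)   [reduce mod 13595]
6772 = 2^2·1693; (2/13595) = -1 since 13595 mod 8 = 3, so (6772/13595) = (-1)^2·(1693/13595); sign now +1
reciprocity: (1693/13595) = +1·(13595/1693) since 1693 mod 4 = 1, 13595 mod 4 = 3; sign now +1
(13595/1693) = (51/1693)   [reduce mod 1693]
reciprocity: (51/1693) = +1·(1693/51) since 51 mod 4 = 3, 1693 mod 4 = 1; sign now +1
(1693/51) = (10/51)   [reduce mod 51]
10 = 2^1·5; (2/51) = -1 since 51 mod 8 = 3, so (10/51) = (-1)^1·(5/51); sign now -1
reciprocity: (5/51) = +1·(51/5) since 5 mod 4 = 1, 51 mod 4 = 3; sign now -1
(51/5) = (1/5)   [reduce mod 5]
(1/5) = 1; final value = sign = -1

-1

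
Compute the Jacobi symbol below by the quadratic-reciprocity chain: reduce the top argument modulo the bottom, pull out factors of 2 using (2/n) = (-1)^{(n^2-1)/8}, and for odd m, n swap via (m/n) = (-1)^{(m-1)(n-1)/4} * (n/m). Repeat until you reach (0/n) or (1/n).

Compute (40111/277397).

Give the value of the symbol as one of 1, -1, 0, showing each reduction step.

-1

reciprocity: (40111/277397) = +1·(277397/40111) since 40111 mod 4 = 3, 277397 mod 4 = 1; sign now +1
(277397/40111) = (36731/40111)   [reduce mod 40111]
reciprocity: (36731/40111) = -1·(40111/36731) since 36731 mod 4 = 3, 40111 mod 4 = 3; sign now -1
(40111/36731) = (3380/36731)   [reduce mod 36731]
3380 = 2^2·845; (2/36731) = -1 since 36731 mod 8 = 3, so (3380/36731) = (-1)^2·(845/36731); sign now -1
reciprocity: (845/36731) = +1·(36731/845) since 845 mod 4 = 1, 36731 mod 4 = 3; sign now -1
(36731/845) = (396/845)   [reduce mod 845]
396 = 2^2·99; (2/845) = -1 since 845 mod 8 = 5, so (396/845) = (-1)^2·(99/845); sign now -1
reciprocity: (99/845) = +1·(845/99) since 99 mod 4 = 3, 845 mod 4 = 1; sign now -1
(845/99) = (53/99)   [reduce mod 99]
reciprocity: (53/99) = +1·(99/53) since 53 mod 4 = 1, 99 mod 4 = 3; sign now -1
(99/53) = (46/53)   [reduce mod 53]
46 = 2^1·23; (2/53) = -1 since 53 mod 8 = 5, so (46/53) = (-1)^1·(23/53); sign now +1
reciprocity: (23/53) = +1·(53/23) since 23 mod 4 = 3, 53 mod 4 = 1; sign now +1
(53/23) = (7/23)   [reduce mod 23]
reciprocity: (7/23) = -1·(23/7) since 7 mod 4 = 3, 23 mod 4 = 3; sign now -1
(23/7) = (2/7)   [reduce mod 7]
2 = 2^1·1; (2/7) = +1 since 7 mod 8 = 7, so (2/7) = (+1)^1·(1/7); sign now -1
(1/7) = 1; final value = sign = -1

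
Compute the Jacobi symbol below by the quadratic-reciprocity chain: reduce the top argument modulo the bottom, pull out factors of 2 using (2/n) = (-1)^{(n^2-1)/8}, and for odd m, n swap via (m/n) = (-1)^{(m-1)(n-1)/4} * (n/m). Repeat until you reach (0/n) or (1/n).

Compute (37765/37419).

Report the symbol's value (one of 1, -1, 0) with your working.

(37765/37419) = (346/37419)   [reduce mod 37419]
346 = 2^1·173; (2/37419) = -1 since 37419 mod 8 = 3, so (346/37419) = (-1)^1·(173/37419); sign now -1
reciprocity: (173/37419) = +1·(37419/173) since 173 mod 4 = 1, 37419 mod 4 = 3; sign now -1
(37419/173) = (51/173)   [reduce mod 173]
reciprocity: (51/173) = +1·(173/51) since 51 mod 4 = 3, 173 mod 4 = 1; sign now -1
(173/51) = (20/51)   [reduce mod 51]
20 = 2^2·5; (2/51) = -1 since 51 mod 8 = 3, so (20/51) = (-1)^2·(5/51); sign now -1
reciprocity: (5/51) = +1·(51/5) since 5 mod 4 = 1, 51 mod 4 = 3; sign now -1
(51/5) = (1/5)   [reduce mod 5]
(1/5) = 1; final value = sign = -1

-1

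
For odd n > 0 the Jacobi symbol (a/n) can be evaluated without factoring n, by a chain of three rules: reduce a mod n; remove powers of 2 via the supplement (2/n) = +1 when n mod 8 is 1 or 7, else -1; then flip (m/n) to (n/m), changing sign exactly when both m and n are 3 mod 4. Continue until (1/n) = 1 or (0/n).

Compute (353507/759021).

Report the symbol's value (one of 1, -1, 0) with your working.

flip (353507/759021) -> (759021/353507): both odd, 353507 mod 4 = 3, 759021 mod 4 = 1, so the flip contributes +1; sign now +1
(759021/353507): 759021 mod 353507 = 52007, so (759021/353507) = (52007/353507)
flip (52007/353507) -> (353507/52007): both odd, 52007 mod 4 = 3, 353507 mod 4 = 3, so the flip contributes -1; sign now -1
(353507/52007): 353507 mod 52007 = 41465, so (353507/52007) = (41465/52007)
flip (41465/52007) -> (52007/41465): both odd, 41465 mod 4 = 1, 52007 mod 4 = 3, so the flip contributes +1; sign now -1
(52007/41465): 52007 mod 41465 = 10542, so (52007/41465) = (10542/41465)
factor out 2^1: 10542 = 2^1·5271; with 41465 mod 8 = 1, (2/41465) = +1; sign now -1; continue with (5271/41465)
flip (5271/41465) -> (41465/5271): both odd, 5271 mod 4 = 3, 41465 mod 4 = 1, so the flip contributes +1; sign now -1
(41465/5271): 41465 mod 5271 = 4568, so (41465/5271) = (4568/5271)
factor out 2^3: 4568 = 2^3·571; with 5271 mod 8 = 7, (2/5271) = +1; sign now -1; continue with (571/5271)
flip (571/5271) -> (5271/571): both odd, 571 mod 4 = 3, 5271 mod 4 = 3, so the flip contributes -1; sign now +1
(5271/571): 5271 mod 571 = 132, so (5271/571) = (132/571)
factor out 2^2: 132 = 2^2·33; with 571 mod 8 = 3, (2/571) = -1; sign now +1; continue with (33/571)
flip (33/571) -> (571/33): both odd, 33 mod 4 = 1, 571 mod 4 = 3, so the flip contributes +1; sign now +1
(571/33): 571 mod 33 = 10, so (571/33) = (10/33)
factor out 2^1: 10 = 2^1·5; with 33 mod 8 = 1, (2/33) = +1; sign now +1; continue with (5/33)
flip (5/33) -> (33/5): both odd, 5 mod 4 = 1, 33 mod 4 = 1, so the flip contributes +1; sign now +1
(33/5): 33 mod 5 = 3, so (33/5) = (3/5)
flip (3/5) -> (5/3): both odd, 3 mod 4 = 3, 5 mod 4 = 1, so the flip contributes +1; sign now +1
(5/3): 5 mod 3 = 2, so (5/3) = (2/3)
factor out 2^1: 2 = 2^1·1; with 3 mod 8 = 3, (2/3) = -1; sign now -1; continue with (1/3)
reached (1/3) = 1, so the symbol is -1

-1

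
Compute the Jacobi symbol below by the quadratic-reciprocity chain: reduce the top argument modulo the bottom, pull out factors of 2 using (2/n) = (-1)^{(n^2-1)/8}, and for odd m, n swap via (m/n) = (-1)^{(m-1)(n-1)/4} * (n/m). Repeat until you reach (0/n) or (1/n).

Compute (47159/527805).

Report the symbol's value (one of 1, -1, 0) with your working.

-1

reciprocity: (47159/527805) = +1·(527805/47159) since 47159 mod 4 = 3, 527805 mod 4 = 1; sign now +1
(527805/47159) = (9056/47159)   [reduce mod 47159]
9056 = 2^5·283; (2/47159) = +1 since 47159 mod 8 = 7, so (9056/47159) = (+1)^5·(283/47159); sign now +1
reciprocity: (283/47159) = -1·(47159/283) since 283 mod 4 = 3, 47159 mod 4 = 3; sign now -1
(47159/283) = (181/283)   [reduce mod 283]
reciprocity: (181/283) = +1·(283/181) since 181 mod 4 = 1, 283 mod 4 = 3; sign now -1
(283/181) = (102/181)   [reduce mod 181]
102 = 2^1·51; (2/181) = -1 since 181 mod 8 = 5, so (102/181) = (-1)^1·(51/181); sign now +1
reciprocity: (51/181) = +1·(181/51) since 51 mod 4 = 3, 181 mod 4 = 1; sign now +1
(181/51) = (28/51)   [reduce mod 51]
28 = 2^2·7; (2/51) = -1 since 51 mod 8 = 3, so (28/51) = (-1)^2·(7/51); sign now +1
reciprocity: (7/51) = -1·(51/7) since 7 mod 4 = 3, 51 mod 4 = 3; sign now -1
(51/7) = (2/7)   [reduce mod 7]
2 = 2^1·1; (2/7) = +1 since 7 mod 8 = 7, so (2/7) = (+1)^1·(1/7); sign now -1
(1/7) = 1; final value = sign = -1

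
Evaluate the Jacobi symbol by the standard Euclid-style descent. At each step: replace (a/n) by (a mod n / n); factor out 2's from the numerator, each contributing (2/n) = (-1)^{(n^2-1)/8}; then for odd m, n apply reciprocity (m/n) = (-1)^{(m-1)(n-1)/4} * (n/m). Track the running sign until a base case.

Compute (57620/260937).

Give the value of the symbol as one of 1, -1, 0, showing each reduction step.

-1

57620 = 2^2·14405; (2/260937) = +1 since 260937 mod 8 = 1, so (57620/260937) = (+1)^2·(14405/260937); sign now +1
reciprocity: (14405/260937) = +1·(260937/14405) since 14405 mod 4 = 1, 260937 mod 4 = 1; sign now +1
(260937/14405) = (1647/14405)   [reduce mod 14405]
reciprocity: (1647/14405) = +1·(14405/1647) since 1647 mod 4 = 3, 14405 mod 4 = 1; sign now +1
(14405/1647) = (1229/1647)   [reduce mod 1647]
reciprocity: (1229/1647) = +1·(1647/1229) since 1229 mod 4 = 1, 1647 mod 4 = 3; sign now +1
(1647/1229) = (418/1229)   [reduce mod 1229]
418 = 2^1·209; (2/1229) = -1 since 1229 mod 8 = 5, so (418/1229) = (-1)^1·(209/1229); sign now -1
reciprocity: (209/1229) = +1·(1229/209) since 209 mod 4 = 1, 1229 mod 4 = 1; sign now -1
(1229/209) = (184/209)   [reduce mod 209]
184 = 2^3·23; (2/209) = +1 since 209 mod 8 = 1, so (184/209) = (+1)^3·(23/209); sign now -1
reciprocity: (23/209) = +1·(209/23) since 23 mod 4 = 3, 209 mod 4 = 1; sign now -1
(209/23) = (2/23)   [reduce mod 23]
2 = 2^1·1; (2/23) = +1 since 23 mod 8 = 7, so (2/23) = (+1)^1·(1/23); sign now -1
(1/23) = 1; final value = sign = -1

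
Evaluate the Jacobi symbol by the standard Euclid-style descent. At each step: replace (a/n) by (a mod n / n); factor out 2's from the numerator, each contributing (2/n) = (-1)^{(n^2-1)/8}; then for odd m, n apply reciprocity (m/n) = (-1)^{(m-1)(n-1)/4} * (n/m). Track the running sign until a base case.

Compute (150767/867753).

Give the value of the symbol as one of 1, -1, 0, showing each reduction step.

-1

flip (150767/867753) -> (867753/150767): both odd, 150767 mod 4 = 3, 867753 mod 4 = 1, so the flip contributes +1; sign now +1
(867753/150767): 867753 mod 150767 = 113918, so (867753/150767) = (113918/150767)
factor out 2^1: 113918 = 2^1·56959; with 150767 mod 8 = 7, (2/150767) = +1; sign now +1; continue with (56959/150767)
flip (56959/150767) -> (150767/56959): both odd, 56959 mod 4 = 3, 150767 mod 4 = 3, so the flip contributes -1; sign now -1
(150767/56959): 150767 mod 56959 = 36849, so (150767/56959) = (36849/56959)
flip (36849/56959) -> (56959/36849): both odd, 36849 mod 4 = 1, 56959 mod 4 = 3, so the flip contributes +1; sign now -1
(56959/36849): 56959 mod 36849 = 20110, so (56959/36849) = (20110/36849)
factor out 2^1: 20110 = 2^1·10055; with 36849 mod 8 = 1, (2/36849) = +1; sign now -1; continue with (10055/36849)
flip (10055/36849) -> (36849/10055): both odd, 10055 mod 4 = 3, 36849 mod 4 = 1, so the flip contributes +1; sign now -1
(36849/10055): 36849 mod 10055 = 6684, so (36849/10055) = (6684/10055)
factor out 2^2: 6684 = 2^2·1671; with 10055 mod 8 = 7, (2/10055) = +1; sign now -1; continue with (1671/10055)
flip (1671/10055) -> (10055/1671): both odd, 1671 mod 4 = 3, 10055 mod 4 = 3, so the flip contributes -1; sign now +1
(10055/1671): 10055 mod 1671 = 29, so (10055/1671) = (29/1671)
flip (29/1671) -> (1671/29): both odd, 29 mod 4 = 1, 1671 mod 4 = 3, so the flip contributes +1; sign now +1
(1671/29): 1671 mod 29 = 18, so (1671/29) = (18/29)
factor out 2^1: 18 = 2^1·9; with 29 mod 8 = 5, (2/29) = -1; sign now -1; continue with (9/29)
flip (9/29) -> (29/9): both odd, 9 mod 4 = 1, 29 mod 4 = 1, so the flip contributes +1; sign now -1
(29/9): 29 mod 9 = 2, so (29/9) = (2/9)
factor out 2^1: 2 = 2^1·1; with 9 mod 8 = 1, (2/9) = +1; sign now -1; continue with (1/9)
reached (1/9) = 1, so the symbol is -1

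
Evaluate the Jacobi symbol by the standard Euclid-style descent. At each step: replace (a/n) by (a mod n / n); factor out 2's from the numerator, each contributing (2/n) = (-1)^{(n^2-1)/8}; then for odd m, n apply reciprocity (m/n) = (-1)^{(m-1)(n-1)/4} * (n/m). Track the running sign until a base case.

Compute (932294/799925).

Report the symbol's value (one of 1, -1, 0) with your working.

1

(932294/799925): 932294 mod 799925 = 132369, so (932294/799925) = (132369/799925)
flip (132369/799925) -> (799925/132369): both odd, 132369 mod 4 = 1, 799925 mod 4 = 1, so the flip contributes +1; sign now +1
(799925/132369): 799925 mod 132369 = 5711, so (799925/132369) = (5711/132369)
flip (5711/132369) -> (132369/5711): both odd, 5711 mod 4 = 3, 132369 mod 4 = 1, so the flip contributes +1; sign now +1
(132369/5711): 132369 mod 5711 = 1016, so (132369/5711) = (1016/5711)
factor out 2^3: 1016 = 2^3·127; with 5711 mod 8 = 7, (2/5711) = +1; sign now +1; continue with (127/5711)
flip (127/5711) -> (5711/127): both odd, 127 mod 4 = 3, 5711 mod 4 = 3, so the flip contributes -1; sign now -1
(5711/127): 5711 mod 127 = 123, so (5711/127) = (123/127)
flip (123/127) -> (127/123): both odd, 123 mod 4 = 3, 127 mod 4 = 3, so the flip contributes -1; sign now +1
(127/123): 127 mod 123 = 4, so (127/123) = (4/123)
factor out 2^2: 4 = 2^2·1; with 123 mod 8 = 3, (2/123) = -1; sign now +1; continue with (1/123)
reached (1/123) = 1, so the symbol is +1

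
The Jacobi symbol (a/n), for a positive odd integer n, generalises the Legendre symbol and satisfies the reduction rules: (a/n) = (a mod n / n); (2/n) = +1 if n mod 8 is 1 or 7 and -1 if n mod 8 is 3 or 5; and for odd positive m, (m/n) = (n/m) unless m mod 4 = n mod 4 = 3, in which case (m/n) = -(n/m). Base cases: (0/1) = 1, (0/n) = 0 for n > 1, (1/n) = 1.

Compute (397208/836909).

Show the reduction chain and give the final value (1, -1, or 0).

397208 = 2^3·49651; (2/836909) = -1 since 836909 mod 8 = 5, so (397208/836909) = (-1)^3·(49651/836909); sign now -1
reciprocity: (49651/836909) = +1·(836909/49651) since 49651 mod 4 = 3, 836909 mod 4 = 1; sign now -1
(836909/49651) = (42493/49651)   [reduce mod 49651]
reciprocity: (42493/49651) = +1·(49651/42493) since 42493 mod 4 = 1, 49651 mod 4 = 3; sign now -1
(49651/42493) = (7158/42493)   [reduce mod 42493]
7158 = 2^1·3579; (2/42493) = -1 since 42493 mod 8 = 5, so (7158/42493) = (-1)^1·(3579/42493); sign now +1
reciprocity: (3579/42493) = +1·(42493/3579) since 3579 mod 4 = 3, 42493 mod 4 = 1; sign now +1
(42493/3579) = (3124/3579)   [reduce mod 3579]
3124 = 2^2·781; (2/3579) = -1 since 3579 mod 8 = 3, so (3124/3579) = (-1)^2·(781/3579); sign now +1
reciprocity: (781/3579) = +1·(3579/781) since 781 mod 4 = 1, 3579 mod 4 = 3; sign now +1
(3579/781) = (455/781)   [reduce mod 781]
reciprocity: (455/781) = +1·(781/455) since 455 mod 4 = 3, 781 mod 4 = 1; sign now +1
(781/455) = (326/455)   [reduce mod 455]
326 = 2^1·163; (2/455) = +1 since 455 mod 8 = 7, so (326/455) = (+1)^1·(163/455); sign now +1
reciprocity: (163/455) = -1·(455/163) since 163 mod 4 = 3, 455 mod 4 = 3; sign now -1
(455/163) = (129/163)   [reduce mod 163]
reciprocity: (129/163) = +1·(163/129) since 129 mod 4 = 1, 163 mod 4 = 3; sign now -1
(163/129) = (34/129)   [reduce mod 129]
34 = 2^1·17; (2/129) = +1 since 129 mod 8 = 1, so (34/129) = (+1)^1·(17/129); sign now -1
reciprocity: (17/129) = +1·(129/17) since 17 mod 4 = 1, 129 mod 4 = 1; sign now -1
(129/17) = (10/17)   [reduce mod 17]
10 = 2^1·5; (2/17) = +1 since 17 mod 8 = 1, so (10/17) = (+1)^1·(5/17); sign now -1
reciprocity: (5/17) = +1·(17/5) since 5 mod 4 = 1, 17 mod 4 = 1; sign now -1
(17/5) = (2/5)   [reduce mod 5]
2 = 2^1·1; (2/5) = -1 since 5 mod 8 = 5, so (2/5) = (-1)^1·(1/5); sign now +1
(1/5) = 1; final value = sign = +1

1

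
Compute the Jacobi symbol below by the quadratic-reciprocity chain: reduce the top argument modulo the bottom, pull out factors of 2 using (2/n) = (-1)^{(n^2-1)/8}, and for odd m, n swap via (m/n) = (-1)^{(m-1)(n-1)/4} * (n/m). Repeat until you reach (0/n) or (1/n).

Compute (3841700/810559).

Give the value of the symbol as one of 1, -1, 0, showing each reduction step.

(3841700/810559): 3841700 mod 810559 = 599464, so (3841700/810559) = (599464/810559)
factor out 2^3: 599464 = 2^3·74933; with 810559 mod 8 = 7, (2/810559) = +1; sign now +1; continue with (74933/810559)
flip (74933/810559) -> (810559/74933): both odd, 74933 mod 4 = 1, 810559 mod 4 = 3, so the flip contributes +1; sign now +1
(810559/74933): 810559 mod 74933 = 61229, so (810559/74933) = (61229/74933)
flip (61229/74933) -> (74933/61229): both odd, 61229 mod 4 = 1, 74933 mod 4 = 1, so the flip contributes +1; sign now +1
(74933/61229): 74933 mod 61229 = 13704, so (74933/61229) = (13704/61229)
factor out 2^3: 13704 = 2^3·1713; with 61229 mod 8 = 5, (2/61229) = -1; sign now -1; continue with (1713/61229)
flip (1713/61229) -> (61229/1713): both odd, 1713 mod 4 = 1, 61229 mod 4 = 1, so the flip contributes +1; sign now -1
(61229/1713): 61229 mod 1713 = 1274, so (61229/1713) = (1274/1713)
factor out 2^1: 1274 = 2^1·637; with 1713 mod 8 = 1, (2/1713) = +1; sign now -1; continue with (637/1713)
flip (637/1713) -> (1713/637): both odd, 637 mod 4 = 1, 1713 mod 4 = 1, so the flip contributes +1; sign now -1
(1713/637): 1713 mod 637 = 439, so (1713/637) = (439/637)
flip (439/637) -> (637/439): both odd, 439 mod 4 = 3, 637 mod 4 = 1, so the flip contributes +1; sign now -1
(637/439): 637 mod 439 = 198, so (637/439) = (198/439)
factor out 2^1: 198 = 2^1·99; with 439 mod 8 = 7, (2/439) = +1; sign now -1; continue with (99/439)
flip (99/439) -> (439/99): both odd, 99 mod 4 = 3, 439 mod 4 = 3, so the flip contributes -1; sign now +1
(439/99): 439 mod 99 = 43, so (439/99) = (43/99)
flip (43/99) -> (99/43): both odd, 43 mod 4 = 3, 99 mod 4 = 3, so the flip contributes -1; sign now -1
(99/43): 99 mod 43 = 13, so (99/43) = (13/43)
flip (13/43) -> (43/13): both odd, 13 mod 4 = 1, 43 mod 4 = 3, so the flip contributes +1; sign now -1
(43/13): 43 mod 13 = 4, so (43/13) = (4/13)
factor out 2^2: 4 = 2^2·1; with 13 mod 8 = 5, (2/13) = -1; sign now -1; continue with (1/13)
reached (1/13) = 1, so the symbol is -1

-1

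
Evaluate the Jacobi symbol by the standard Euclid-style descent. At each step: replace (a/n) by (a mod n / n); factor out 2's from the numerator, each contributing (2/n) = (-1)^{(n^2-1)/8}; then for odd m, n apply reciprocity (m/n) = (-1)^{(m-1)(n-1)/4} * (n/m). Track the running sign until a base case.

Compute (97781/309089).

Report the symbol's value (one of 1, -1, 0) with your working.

1

reciprocity: (97781/309089) = +1·(309089/97781) since 97781 mod 4 = 1, 309089 mod 4 = 1; sign now +1
(309089/97781) = (15746/97781)   [reduce mod 97781]
15746 = 2^1·7873; (2/97781) = -1 since 97781 mod 8 = 5, so (15746/97781) = (-1)^1·(7873/97781); sign now -1
reciprocity: (7873/97781) = +1·(97781/7873) since 7873 mod 4 = 1, 97781 mod 4 = 1; sign now -1
(97781/7873) = (3305/7873)   [reduce mod 7873]
reciprocity: (3305/7873) = +1·(7873/3305) since 3305 mod 4 = 1, 7873 mod 4 = 1; sign now -1
(7873/3305) = (1263/3305)   [reduce mod 3305]
reciprocity: (1263/3305) = +1·(3305/1263) since 1263 mod 4 = 3, 3305 mod 4 = 1; sign now -1
(3305/1263) = (779/1263)   [reduce mod 1263]
reciprocity: (779/1263) = -1·(1263/779) since 779 mod 4 = 3, 1263 mod 4 = 3; sign now +1
(1263/779) = (484/779)   [reduce mod 779]
484 = 2^2·121; (2/779) = -1 since 779 mod 8 = 3, so (484/779) = (-1)^2·(121/779); sign now +1
reciprocity: (121/779) = +1·(779/121) since 121 mod 4 = 1, 779 mod 4 = 3; sign now +1
(779/121) = (53/121)   [reduce mod 121]
reciprocity: (53/121) = +1·(121/53) since 53 mod 4 = 1, 121 mod 4 = 1; sign now +1
(121/53) = (15/53)   [reduce mod 53]
reciprocity: (15/53) = +1·(53/15) since 15 mod 4 = 3, 53 mod 4 = 1; sign now +1
(53/15) = (8/15)   [reduce mod 15]
8 = 2^3·1; (2/15) = +1 since 15 mod 8 = 7, so (8/15) = (+1)^3·(1/15); sign now +1
(1/15) = 1; final value = sign = +1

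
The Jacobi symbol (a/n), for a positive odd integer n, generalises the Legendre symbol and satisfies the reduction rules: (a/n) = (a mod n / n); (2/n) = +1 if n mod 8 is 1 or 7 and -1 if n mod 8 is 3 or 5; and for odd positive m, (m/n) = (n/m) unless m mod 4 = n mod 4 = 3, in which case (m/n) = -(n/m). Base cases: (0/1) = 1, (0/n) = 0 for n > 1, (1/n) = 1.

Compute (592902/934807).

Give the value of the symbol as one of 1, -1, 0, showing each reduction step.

1

592902 = 2^1·296451; (2/934807) = +1 since 934807 mod 8 = 7, so (592902/934807) = (+1)^1·(296451/934807); sign now +1
reciprocity: (296451/934807) = -1·(934807/296451) since 296451 mod 4 = 3, 934807 mod 4 = 3; sign now -1
(934807/296451) = (45454/296451)   [reduce mod 296451]
45454 = 2^1·22727; (2/296451) = -1 since 296451 mod 8 = 3, so (45454/296451) = (-1)^1·(22727/296451); sign now +1
reciprocity: (22727/296451) = -1·(296451/22727) since 22727 mod 4 = 3, 296451 mod 4 = 3; sign now -1
(296451/22727) = (1000/22727)   [reduce mod 22727]
1000 = 2^3·125; (2/22727) = +1 since 22727 mod 8 = 7, so (1000/22727) = (+1)^3·(125/22727); sign now -1
reciprocity: (125/22727) = +1·(22727/125) since 125 mod 4 = 1, 22727 mod 4 = 3; sign now -1
(22727/125) = (102/125)   [reduce mod 125]
102 = 2^1·51; (2/125) = -1 since 125 mod 8 = 5, so (102/125) = (-1)^1·(51/125); sign now +1
reciprocity: (51/125) = +1·(125/51) since 51 mod 4 = 3, 125 mod 4 = 1; sign now +1
(125/51) = (23/51)   [reduce mod 51]
reciprocity: (23/51) = -1·(51/23) since 23 mod 4 = 3, 51 mod 4 = 3; sign now -1
(51/23) = (5/23)   [reduce mod 23]
reciprocity: (5/23) = +1·(23/5) since 5 mod 4 = 1, 23 mod 4 = 3; sign now -1
(23/5) = (3/5)   [reduce mod 5]
reciprocity: (3/5) = +1·(5/3) since 3 mod 4 = 3, 5 mod 4 = 1; sign now -1
(5/3) = (2/3)   [reduce mod 3]
2 = 2^1·1; (2/3) = -1 since 3 mod 8 = 3, so (2/3) = (-1)^1·(1/3); sign now +1
(1/3) = 1; final value = sign = +1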